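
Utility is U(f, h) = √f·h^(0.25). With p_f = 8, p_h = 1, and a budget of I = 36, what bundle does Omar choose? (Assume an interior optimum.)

MU_f = 0.5·f^(-0.5)·h^(0.25) and MU_h = 0.25·√f·h^(-0.75).
MRS = MU_f/MU_h = (2)·h/f.
Tangency: set MRS = p_f/p_h = 8/1 = 8.
So (2)·h/f = 8, i.e. h = 4·f.
Substitute into the budget 8·f + 1·h = 36: 12·f = 36, so f* = 3.
Then h* = 4·3 = 12.

f* = 3, h* = 12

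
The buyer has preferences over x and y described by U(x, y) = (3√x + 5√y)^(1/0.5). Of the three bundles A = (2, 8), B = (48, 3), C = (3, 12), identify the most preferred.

Evaluate utility at each bundle:
U(A) = 338.000.
U(B) = 867.000.
U(C) = 507.000.
Highest utility is B, so B ≻ C ≻ A.

Bundle B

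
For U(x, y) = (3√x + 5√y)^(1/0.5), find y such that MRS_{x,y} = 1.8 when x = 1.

y = 9

For CES with ρ = 0.5, MRS = (3/5)·√(y/x).
Setting (3/5)·√(y/1) = 1.8 gives √(y/1) = 3, so y/1 = 9 and y = 9.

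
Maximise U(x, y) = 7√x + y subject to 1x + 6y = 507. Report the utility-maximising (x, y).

x* = 441, y* = 11

MU_x = 7/(2√x), MU_y = 1.
MRS = 7/(2√x) ÷ 1.
Tangency: set MRS = p_x/p_y = 1/6.
MRS depends only on x: 3.5/√x = 1/6 ⇒ √x = 3.5/(1/6) = 21 ⇒ x* = 441.
From the budget, 6·y = 507 − 1·441 = 66, so y* = 11.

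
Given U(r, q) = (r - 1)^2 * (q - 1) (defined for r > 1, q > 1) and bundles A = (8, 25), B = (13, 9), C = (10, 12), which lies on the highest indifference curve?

Evaluate utility at each bundle:
U(A) = 1176.
U(B) = 1152.
U(C) = 891.
Highest utility is A, so A ≻ B ≻ C.

Bundle A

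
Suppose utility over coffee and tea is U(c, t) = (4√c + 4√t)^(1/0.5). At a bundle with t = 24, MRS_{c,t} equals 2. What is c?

For CES with ρ = 0.5, MRS = √(t/c).
Setting √(24/c) = 2 gives 24/c = 4 and c = 6.

c = 6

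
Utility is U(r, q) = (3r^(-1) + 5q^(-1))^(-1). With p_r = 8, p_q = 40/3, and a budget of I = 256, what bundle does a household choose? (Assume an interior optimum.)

r* = 12, q* = 12

For CES with ρ = -1, MRS = (3/5)·(q/r)^2.
Tangency: set MRS = p_r/p_q = 8/(40/3) = 0.6.
So (q/r)^2 = 1; taking the square root, q/r = 1, i.e. q = r.
Substitute into the budget 8·r + (40/3)·q = 256: (64/3)·r = 256, so r* = 12 and q* = 12.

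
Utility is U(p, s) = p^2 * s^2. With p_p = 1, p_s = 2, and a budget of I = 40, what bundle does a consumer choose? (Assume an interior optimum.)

MU_p = 2·p·s^2 and MU_s = 2·p^2·s.
MRS = MU_p/MU_s = s/p.
Tangency: set MRS = p_p/p_s = 1/2 = 0.5.
So s/p = 0.5, i.e. s = 0.5·p.
Substitute into the budget 1·p + 2·s = 40: 2·p = 40, so p* = 20.
Then s* = 0.5·20 = 10.

p* = 20, s* = 10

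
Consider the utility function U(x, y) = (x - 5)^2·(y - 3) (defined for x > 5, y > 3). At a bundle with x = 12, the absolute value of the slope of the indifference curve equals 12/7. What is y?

y = 9

MU_x = 2·(x−5)·(y−3), MU_y = (x−5)^2.
MRS = (2/1)·(y−3)/(x−5).
Substitute x = 12: MRS = (y − 3)/3.5. Setting this equal to 12/7 gives y − 3 = (12/7)·3.5 = 6, so y = 9.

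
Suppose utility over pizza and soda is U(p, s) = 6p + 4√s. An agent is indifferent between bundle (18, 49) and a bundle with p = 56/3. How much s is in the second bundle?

U(18, 49) = 136.
Set U(56/3, s) = 136 and solve.
With p = 56/3: 4√s = 136 − 6·56/3 = 24, so √s = 6 and s = 36.
Check: U(56/3, 36) = 136.

s = 36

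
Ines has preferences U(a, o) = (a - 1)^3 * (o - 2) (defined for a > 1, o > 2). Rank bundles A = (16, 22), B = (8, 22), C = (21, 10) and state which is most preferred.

Evaluate utility at each bundle:
U(A) = 67500.
U(B) = 6860.
U(C) = 64000.
Highest utility is A, so A ≻ C ≻ B.

Bundle A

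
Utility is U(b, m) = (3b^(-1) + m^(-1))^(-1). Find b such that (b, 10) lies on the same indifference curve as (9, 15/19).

b = 2

U depends on (b, m) only through S = 3b^(-1) + m^(-1), so equal utility means equal S. At (9, 15/19): S = 1.6.
With m = 10: 10^(-1) = 0.1, so 3b^(-1) = 1.6 − 0.1 = 1.5, i.e. b^(-1) = 0.5.
Hence b = 1/0.5 = 2.
Check: U(2, 10) = 0.625.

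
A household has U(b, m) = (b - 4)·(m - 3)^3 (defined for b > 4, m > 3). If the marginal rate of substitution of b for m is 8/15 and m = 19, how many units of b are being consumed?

MU_b = (m−3)^3, MU_m = 3·(b−4)·(m−3)^2.
MRS = (1/3)·(m−3)/(b−4).
Substitute m = 19: MRS = (16/3)/(b − 4). Setting this equal to 8/15 gives b − 4 = (16/3)/(8/15) = 10, so b = 14.

b = 14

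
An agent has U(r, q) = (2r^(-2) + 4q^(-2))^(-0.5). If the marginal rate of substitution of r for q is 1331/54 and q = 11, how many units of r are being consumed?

r = 3

For CES with ρ = -2, MRS = (2/4)·(q/r)^3.
Setting (2/4)·(11/r)^3 = 1331/54 gives (11/r)^3 = 1331/27, so 11/r = 11/3 and r = 3.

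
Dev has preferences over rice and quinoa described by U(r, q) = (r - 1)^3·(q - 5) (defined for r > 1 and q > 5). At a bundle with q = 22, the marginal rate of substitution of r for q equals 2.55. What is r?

r = 21

MU_r = 3·(r−1)^2·(q−5), MU_q = (r−1)^3.
MRS = (3/1)·(q−5)/(r−1).
Substitute q = 22: MRS = 51/(r − 1). Setting this equal to 2.55 gives r − 1 = 51/2.55 = 20, so r = 21.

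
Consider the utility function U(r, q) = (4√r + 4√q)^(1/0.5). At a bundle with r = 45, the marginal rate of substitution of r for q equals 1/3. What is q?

q = 5

For CES with ρ = 0.5, MRS = √(q/r).
Setting √(q/45) = 1/3 gives q/45 = 1/9 and q = 5.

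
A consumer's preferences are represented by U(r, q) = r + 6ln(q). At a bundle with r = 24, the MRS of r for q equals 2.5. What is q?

q = 15

MU_r = 1, MU_q = 6/q.
MRS = 1 ÷ (6/q).
MRS depends only on q: (1/6)·q = 2.5 ⇒ q = 2.5/(1/6) = 15.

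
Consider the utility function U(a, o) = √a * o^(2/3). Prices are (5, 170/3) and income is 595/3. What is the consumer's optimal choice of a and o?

a* = 17, o* = 2

MU_a = 0.5·a^(-0.5)·o^(2/3) and MU_o = 2/3·√a·o^(-1/3).
MRS = MU_a/MU_o = (0.75)·o/a.
Tangency: set MRS = p_a/p_o = 5/(170/3) = 3/34.
So (0.75)·o/a = 3/34, i.e. o = (2/17)·a.
Substitute into the budget 5·a + (170/3)·o = 595/3: (35/3)·a = 595/3, so a* = 17.
Then o* = (2/17)·17 = 2.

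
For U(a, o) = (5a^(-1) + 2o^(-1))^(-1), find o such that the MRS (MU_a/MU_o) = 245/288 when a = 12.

For CES with ρ = -1, MRS = (5/2)·(o/a)^2.
Setting (5/2)·(o/12)^2 = 245/288 gives (o/12)^2 = 49/144, so o/12 = 7/12 and o = 7.

o = 7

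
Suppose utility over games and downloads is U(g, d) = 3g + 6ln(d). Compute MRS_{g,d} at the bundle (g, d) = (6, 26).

MU_g = 3, MU_d = 6/d.
MRS = 3 ÷ (6/d).
At (6, 26): MRS = 13.
The indifference curve has slope −13 at this bundle.

MRS = 13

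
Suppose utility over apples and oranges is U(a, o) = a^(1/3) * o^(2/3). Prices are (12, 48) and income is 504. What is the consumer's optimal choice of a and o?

a* = 14, o* = 7

MU_a = 1/3·a^(-2/3)·o^(2/3) and MU_o = 2/3·a^(1/3)·o^(-1/3).
MRS = MU_a/MU_o = (0.5)·o/a.
Tangency: set MRS = p_a/p_o = 12/48 = 0.25.
So (0.5)·o/a = 0.25, i.e. o = 0.5·a.
Substitute into the budget 12·a + 48·o = 504: 36·a = 504, so a* = 14.
Then o* = 0.5·14 = 7.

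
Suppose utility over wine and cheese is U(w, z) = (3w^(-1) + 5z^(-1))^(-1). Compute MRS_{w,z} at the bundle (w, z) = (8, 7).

MRS = 147/320

For CES with ρ = -1, MRS = (3/5)·(z/w)^2.
At (8, 7): MRS = 147/320.
So at (8, 7) the consumer would give up 147/320 units of z for one more unit of w.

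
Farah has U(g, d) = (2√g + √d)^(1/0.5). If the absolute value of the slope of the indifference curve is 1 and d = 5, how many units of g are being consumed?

For CES with ρ = 0.5, MRS = (2/1)·√(d/g).
Setting (2/1)·√(5/g) = 1 gives √(5/g) = 0.5, so 5/g = 0.25 and g = 20.

g = 20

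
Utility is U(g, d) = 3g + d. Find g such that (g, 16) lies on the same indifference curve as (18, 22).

U(18, 22) = 76.
Set U(g, 16) = 76 and solve.
3g + 16 = 76 ⇒ 3g = 60 ⇒ g = 20.
Check: U(20, 16) = 76.

g = 20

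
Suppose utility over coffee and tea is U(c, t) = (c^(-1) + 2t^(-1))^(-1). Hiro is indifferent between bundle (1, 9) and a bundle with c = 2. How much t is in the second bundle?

U depends on (c, t) only through S = c^(-1) + 2t^(-1), so equal utility means equal S. At (1, 9): S = 11/9.
With c = 2: 2^(-1) = 0.5, so 2t^(-1) = 11/9 − 0.5 = 13/18, i.e. t^(-1) = 13/36.
Hence t = 1/(13/36) = 36/13.
Check: U(2, 36/13) = 0.8182.

t = 36/13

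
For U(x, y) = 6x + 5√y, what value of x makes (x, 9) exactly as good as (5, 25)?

U(5, 25) = 55.
Set U(x, 9) = 55 and solve.
With y = 9: √9 = 3, so 6x = 55 − 5·3 = 40 and x = 20/3.
Check: U(20/3, 9) = 55.

x = 20/3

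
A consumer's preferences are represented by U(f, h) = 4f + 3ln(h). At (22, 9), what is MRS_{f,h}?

MU_f = 4, MU_h = 3/h.
MRS = 4 ÷ (3/h).
At (22, 9): MRS = 12.
So at (22, 9) the consumer would give up 12 units of h for one more unit of f.

MRS = 12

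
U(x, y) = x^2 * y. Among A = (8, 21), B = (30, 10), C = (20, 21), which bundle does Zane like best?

Bundle B

Evaluate utility at each bundle:
U(A) = 1344.
U(B) = 9000.
U(C) = 8400.
Highest utility is B, so B ≻ C ≻ A.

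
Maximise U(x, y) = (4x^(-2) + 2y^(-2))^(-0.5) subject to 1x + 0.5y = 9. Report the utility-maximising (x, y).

For CES with ρ = -2, MRS = (4/2)·(y/x)^3.
Tangency: set MRS = p_x/p_y = 1/0.5 = 2.
So (y/x)^3 = 1; taking the cube root, y/x = 1, i.e. y = x.
Substitute into the budget 1·x + 0.5·y = 9: 1.5·x = 9, so x* = 6 and y* = 6.

x* = 6, y* = 6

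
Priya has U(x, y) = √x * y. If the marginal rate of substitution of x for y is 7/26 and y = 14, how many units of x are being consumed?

x = 26

MU_x = 0.5·x^(-0.5)·y and MU_y = √x.
MRS = MU_x/MU_y = (0.5)·y/x.
Substitute y = 14: MRS = 7/x. Setting 7/x = 7/26 gives x = 7/(7/26) = 26.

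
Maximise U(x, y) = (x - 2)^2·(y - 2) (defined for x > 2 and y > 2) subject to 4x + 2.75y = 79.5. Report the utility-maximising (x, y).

MU_x = 2·(x−2)·(y−2), MU_y = (x−2)^2.
MRS = (2/1)·(y−2)/(x−2).
Tangency: set MRS = p_x/p_y = 4/2.75 = 16/11.
So (2/1)·(y − 2)/(x − 2) = 16/11, i.e. (y − 2) = (8/11)·(x − 2).
Rewrite the budget in excess-of-subsistence terms: 4·(x − 2) + 2.75·(y − 2) = 79.5 − 4·2 − 2.75·2 = 66.
Substituting, 6·(x − 2) = 66, so x − 2 = 11 and x* = 13.
Then y − 2 = (8/11)·11 = 8, so y* = 10.

x* = 13, y* = 10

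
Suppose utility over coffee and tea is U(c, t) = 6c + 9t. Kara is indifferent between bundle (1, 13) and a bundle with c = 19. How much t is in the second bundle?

U(1, 13) = 123.
Set U(19, t) = 123 and solve.
6·19 + 9t = 123 ⇒ 9t = 9 ⇒ t = 1.
Check: U(19, 1) = 123.

t = 1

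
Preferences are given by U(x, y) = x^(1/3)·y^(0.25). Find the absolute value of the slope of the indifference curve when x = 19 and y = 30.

MRS = 40/19

MU_x = 1/3·x^(-2/3)·y^(0.25) and MU_y = 0.25·x^(1/3)·y^(-0.75).
MRS = MU_x/MU_y = (4/3)·y/x.
At (19, 30): MRS = 40/19.
So at (19, 30) the consumer would give up 40/19 units of y for one more unit of x.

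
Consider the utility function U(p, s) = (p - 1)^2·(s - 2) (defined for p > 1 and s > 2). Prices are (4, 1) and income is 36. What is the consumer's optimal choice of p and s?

MU_p = 2·(p−1)·(s−2), MU_s = (p−1)^2.
MRS = (2/1)·(s−2)/(p−1).
Tangency: set MRS = p_p/p_s = 4/1 = 4.
So (2/1)·(s − 2)/(p − 1) = 4, i.e. (s − 2) = 2·(p − 1).
Rewrite the budget in excess-of-subsistence terms: 4·(p − 1) + 1·(s − 2) = 36 − 4·1 − 1·2 = 30.
Substituting, 6·(p − 1) = 30, so p − 1 = 5 and p* = 6.
Then s − 2 = 2·5 = 10, so s* = 12.

p* = 6, s* = 12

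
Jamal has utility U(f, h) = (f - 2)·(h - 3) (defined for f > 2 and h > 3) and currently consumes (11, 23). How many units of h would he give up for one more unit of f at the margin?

MRS = 20/9

MU_f = (h−3), MU_h = (f−2).
MRS = (h−3)/(f−2).
At (11, 23): MRS = 20/9.
That is, one extra unit of f is worth 20/9 units of h at the margin.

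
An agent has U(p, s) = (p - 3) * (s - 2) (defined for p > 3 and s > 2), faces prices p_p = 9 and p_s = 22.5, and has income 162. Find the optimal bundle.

p* = 8, s* = 4

MU_p = (s−2), MU_s = (p−3).
MRS = (s−2)/(p−3).
Tangency: set MRS = p_p/p_s = 9/22.5 = 0.4.
So (s − 2)/(p − 3) = 0.4, i.e. (s − 2) = 0.4·(p − 3).
Rewrite the budget in excess-of-subsistence terms: 9·(p − 3) + 22.5·(s − 2) = 162 − 9·3 − 22.5·2 = 90.
Substituting, 18·(p − 3) = 90, so p − 3 = 5 and p* = 8.
Then s − 2 = 0.4·5 = 2, so s* = 4.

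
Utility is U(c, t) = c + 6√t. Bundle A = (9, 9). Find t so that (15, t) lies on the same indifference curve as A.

U(9, 9) = 27.
Set U(15, t) = 27 and solve.
With c = 15: 6√t = 27 − 15 = 12, so √t = 2 and t = 4.
Check: U(15, 4) = 27.

t = 4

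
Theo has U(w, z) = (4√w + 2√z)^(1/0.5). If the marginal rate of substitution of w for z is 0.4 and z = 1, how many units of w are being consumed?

w = 25

For CES with ρ = 0.5, MRS = (4/2)·√(z/w).
Setting (4/2)·√(1/w) = 0.4 gives √(1/w) = 0.2, so 1/w = 1/25 and w = 25.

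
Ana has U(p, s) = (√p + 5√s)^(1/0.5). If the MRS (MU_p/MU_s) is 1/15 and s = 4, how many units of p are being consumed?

For CES with ρ = 0.5, MRS = (1/5)·√(s/p).
Setting (1/5)·√(4/p) = 1/15 gives √(4/p) = 1/3, so 4/p = 1/9 and p = 36.

p = 36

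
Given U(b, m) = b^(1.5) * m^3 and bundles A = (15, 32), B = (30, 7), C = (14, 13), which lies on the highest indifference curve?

Bundle A

Evaluate utility at each bundle:
U(A) = 1903648.774.
U(B) = 56360.651.
U(C) = 115085.898.
Highest utility is A, so A ≻ C ≻ B.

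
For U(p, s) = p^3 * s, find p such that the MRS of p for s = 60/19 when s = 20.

p = 19

MU_p = 3·p^2·s and MU_s = p^3.
MRS = MU_p/MU_s = (3/1)·s/p.
Substitute s = 20: MRS = 60/p. Setting 60/p = 60/19 gives p = 60/(60/19) = 19.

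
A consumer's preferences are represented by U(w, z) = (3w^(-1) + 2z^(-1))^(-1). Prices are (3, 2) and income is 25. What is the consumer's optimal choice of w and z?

For CES with ρ = -1, MRS = (3/2)·(z/w)^2.
Tangency: set MRS = p_w/p_z = 3/2 = 1.5.
So (z/w)^2 = 1; taking the square root, z/w = 1, i.e. z = w.
Substitute into the budget 3·w + 2·z = 25: 5·w = 25, so w* = 5 and z* = 5.

w* = 5, z* = 5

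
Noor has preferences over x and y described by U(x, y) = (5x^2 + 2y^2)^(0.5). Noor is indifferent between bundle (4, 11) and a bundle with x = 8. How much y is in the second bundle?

y = 1

U depends on (x, y) only through S = 5x^2 + 2y^2, so equal utility means equal S. At (4, 11): S = 322.
With x = 8: 5·8^2 = 320, so 2y^2 = 322 − 320 = 2, i.e. y^2 = 1.
Hence y = √1 = 1.
Check: U(8, 1) = 17.9444.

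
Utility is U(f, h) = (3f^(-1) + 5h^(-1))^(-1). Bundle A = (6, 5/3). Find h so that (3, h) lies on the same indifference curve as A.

h = 2

U depends on (f, h) only through S = 3f^(-1) + 5h^(-1), so equal utility means equal S. At (6, 5/3): S = 3.5.
With f = 3: 3·3^(-1) = 1, so 5h^(-1) = 3.5 − 1 = 2.5, i.e. h^(-1) = 0.5.
Hence h = 1/0.5 = 2.
Check: U(3, 2) = 0.2857.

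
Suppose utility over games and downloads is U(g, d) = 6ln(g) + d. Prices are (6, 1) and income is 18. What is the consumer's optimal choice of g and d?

g* = 1, d* = 12

MU_g = 6/g, MU_d = 1.
MRS = 6/g ÷ 1.
Tangency: set MRS = p_g/p_d = 6/1 = 6.
MRS depends only on g: 6/g = 6 ⇒ g* = 6/6 = 1.
From the budget, 1·d = 18 − 6·1 = 12, so d* = 12.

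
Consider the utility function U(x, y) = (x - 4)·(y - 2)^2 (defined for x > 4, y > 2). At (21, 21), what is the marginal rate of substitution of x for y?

MRS = 19/34

MU_x = (y−2)^2, MU_y = 2·(x−4)·(y−2).
MRS = (1/2)·(y−2)/(x−4).
At (21, 21): MRS = 19/34.
That is, one extra unit of x is worth 19/34 units of y at the margin.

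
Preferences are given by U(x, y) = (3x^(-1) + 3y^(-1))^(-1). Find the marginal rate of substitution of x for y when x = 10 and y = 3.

For CES with ρ = -1, MRS = (y/x)^2.
At (10, 3): MRS = 9/100.
That is, one extra unit of x is worth 9/100 units of y at the margin.

MRS = 9/100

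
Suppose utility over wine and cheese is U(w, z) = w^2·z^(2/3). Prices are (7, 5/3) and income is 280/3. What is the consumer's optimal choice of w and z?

w* = 10, z* = 14

MU_w = 2·w·z^(2/3) and MU_z = 2/3·w^2·z^(-1/3).
MRS = MU_w/MU_z = (3)·z/w.
Tangency: set MRS = p_w/p_z = 7/(5/3) = 4.2.
So (3)·z/w = 4.2, i.e. z = 1.4·w.
Substitute into the budget 7·w + (5/3)·z = 280/3: (28/3)·w = 280/3, so w* = 10.
Then z* = 1.4·10 = 14.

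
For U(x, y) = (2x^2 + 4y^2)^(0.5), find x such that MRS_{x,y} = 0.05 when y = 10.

For CES with ρ = 2, MRS = (2/4)·(y/x)^(-1).
Setting (2/4)·(10/x)^(-1) = 0.05 gives (10/x)^(-1) = 0.1, so 10/x = 10 and x = 1.

x = 1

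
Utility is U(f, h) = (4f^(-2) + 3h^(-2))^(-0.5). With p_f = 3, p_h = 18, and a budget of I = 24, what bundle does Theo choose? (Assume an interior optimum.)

f* = 2, h* = 1

For CES with ρ = -2, MRS = (4/3)·(h/f)^3.
Tangency: set MRS = p_f/p_h = 3/18 = 1/6.
So (h/f)^3 = 0.125; taking the cube root, h/f = 0.5, i.e. h = 0.5·f.
Substitute into the budget 3·f + 18·h = 24: 12·f = 24, so f* = 2 and h* = 0.5·2 = 1.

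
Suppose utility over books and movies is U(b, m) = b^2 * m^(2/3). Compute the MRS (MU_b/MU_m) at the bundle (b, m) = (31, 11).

MRS = 33/31

MU_b = 2·b·m^(2/3) and MU_m = 2/3·b^2·m^(-1/3).
MRS = MU_b/MU_m = (3)·m/b.
At (31, 11): MRS = 33/31.
So at (31, 11) the consumer would give up 33/31 units of m for one more unit of b.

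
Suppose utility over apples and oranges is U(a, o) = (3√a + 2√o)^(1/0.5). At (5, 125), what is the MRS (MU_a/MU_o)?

MRS = 7.5

For CES with ρ = 0.5, MRS = (3/2)·√(o/a).
At (5, 125): MRS = 7.5.
That is, one extra unit of a is worth 7.5 units of o at the margin.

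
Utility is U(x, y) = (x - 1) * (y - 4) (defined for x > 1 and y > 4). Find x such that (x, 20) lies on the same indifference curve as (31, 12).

U(31, 12) = 240.
Set U(x, 20) = 240 and solve.
With y = 20: (20 − 4) = 16, so (x − 1) = 240/16 = 15.
So x = 1 + 15 = 16.
Check: U(16, 20) = 240.

x = 16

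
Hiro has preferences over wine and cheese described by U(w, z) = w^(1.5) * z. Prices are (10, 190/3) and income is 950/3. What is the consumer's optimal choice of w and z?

w* = 19, z* = 2

MU_w = 1.5·√w·z and MU_z = w^(1.5).
MRS = MU_w/MU_z = (1.5)·z/w.
Tangency: set MRS = p_w/p_z = 10/(190/3) = 3/19.
So (1.5)·z/w = 3/19, i.e. z = (2/19)·w.
Substitute into the budget 10·w + (190/3)·z = 950/3: (50/3)·w = 950/3, so w* = 19.
Then z* = (2/19)·19 = 2.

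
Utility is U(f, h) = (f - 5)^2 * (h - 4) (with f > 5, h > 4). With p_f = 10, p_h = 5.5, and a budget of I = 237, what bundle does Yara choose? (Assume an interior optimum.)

f* = 16, h* = 14

MU_f = 2·(f−5)·(h−4), MU_h = (f−5)^2.
MRS = (2/1)·(h−4)/(f−5).
Tangency: set MRS = p_f/p_h = 10/5.5 = 20/11.
So (2/1)·(h − 4)/(f − 5) = 20/11, i.e. (h − 4) = (10/11)·(f − 5).
Rewrite the budget in excess-of-subsistence terms: 10·(f − 5) + 5.5·(h − 4) = 237 − 10·5 − 5.5·4 = 165.
Substituting, 15·(f − 5) = 165, so f − 5 = 11 and f* = 16.
Then h − 4 = (10/11)·11 = 10, so h* = 14.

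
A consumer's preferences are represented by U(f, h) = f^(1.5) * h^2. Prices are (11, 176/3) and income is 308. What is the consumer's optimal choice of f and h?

f* = 12, h* = 3

MU_f = 1.5·√f·h^2 and MU_h = 2·f^(1.5)·h.
MRS = MU_f/MU_h = (0.75)·h/f.
Tangency: set MRS = p_f/p_h = 11/(176/3) = 3/16.
So (0.75)·h/f = 3/16, i.e. h = 0.25·f.
Substitute into the budget 11·f + (176/3)·h = 308: (77/3)·f = 308, so f* = 12.
Then h* = 0.25·12 = 3.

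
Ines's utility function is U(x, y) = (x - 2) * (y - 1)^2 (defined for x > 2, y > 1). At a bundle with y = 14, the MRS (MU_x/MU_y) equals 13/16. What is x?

x = 10

MU_x = (y−1)^2, MU_y = 2·(x−2)·(y−1).
MRS = (1/2)·(y−1)/(x−2).
Substitute y = 14: MRS = 6.5/(x − 2). Setting this equal to 13/16 gives x − 2 = 6.5/(13/16) = 8, so x = 10.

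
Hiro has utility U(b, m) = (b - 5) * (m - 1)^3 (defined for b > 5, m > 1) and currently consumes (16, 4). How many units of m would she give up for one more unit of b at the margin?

MU_b = (m−1)^3, MU_m = 3·(b−5)·(m−1)^2.
MRS = (1/3)·(m−1)/(b−5).
At (16, 4): MRS = 1/11.
So at (16, 4) the consumer would give up 1/11 units of m for one more unit of b.

MRS = 1/11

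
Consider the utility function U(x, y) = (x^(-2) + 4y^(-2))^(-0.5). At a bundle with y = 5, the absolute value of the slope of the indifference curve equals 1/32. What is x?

For CES with ρ = -2, MRS = (1/4)·(y/x)^3.
Setting (1/4)·(5/x)^3 = 1/32 gives (5/x)^3 = 0.125, so 5/x = 0.5 and x = 10.

x = 10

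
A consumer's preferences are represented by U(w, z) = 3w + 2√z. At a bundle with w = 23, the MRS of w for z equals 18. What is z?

z = 36

MU_w = 3, MU_z = 2/(2√z).
MRS = 3 ÷ (2/(2√z)).
MRS depends only on z: 3·√z = 18 ⇒ √z = 18/3 = 6 ⇒ z = 36.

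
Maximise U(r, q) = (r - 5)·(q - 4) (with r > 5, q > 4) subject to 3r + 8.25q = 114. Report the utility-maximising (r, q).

MU_r = (q−4), MU_q = (r−5).
MRS = (q−4)/(r−5).
Tangency: set MRS = p_r/p_q = 3/8.25 = 4/11.
So (q − 4)/(r − 5) = 4/11, i.e. (q − 4) = (4/11)·(r − 5).
Rewrite the budget in excess-of-subsistence terms: 3·(r − 5) + 8.25·(q − 4) = 114 − 3·5 − 8.25·4 = 66.
Substituting, 6·(r − 5) = 66, so r − 5 = 11 and r* = 16.
Then q − 4 = (4/11)·11 = 4, so q* = 8.

r* = 16, q* = 8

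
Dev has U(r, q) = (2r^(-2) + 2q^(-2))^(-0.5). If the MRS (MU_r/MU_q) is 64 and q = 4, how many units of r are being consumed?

For CES with ρ = -2, MRS = (q/r)^3.
Setting (4/r)^3 = 64 gives 4/r = 4 and r = 1.

r = 1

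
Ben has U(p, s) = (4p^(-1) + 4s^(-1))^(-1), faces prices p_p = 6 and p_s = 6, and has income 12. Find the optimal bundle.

p* = 1, s* = 1

For CES with ρ = -1, MRS = (s/p)^2.
Tangency: set MRS = p_p/p_s = 6/6 = 1.
So (s/p)^2 = 1; taking the square root, s/p = 1, i.e. s = p.
Substitute into the budget 6·p + 6·s = 12: 12·p = 12, so p* = 1 and s* = 1.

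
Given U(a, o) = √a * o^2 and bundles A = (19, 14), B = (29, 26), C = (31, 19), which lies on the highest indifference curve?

Bundle B

Evaluate utility at each bundle:
U(A) = 854.344.
U(B) = 3640.371.
U(C) = 2009.963.
Highest utility is B, so B ≻ C ≻ A.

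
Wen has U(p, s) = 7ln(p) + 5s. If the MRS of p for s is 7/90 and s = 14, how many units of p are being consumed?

MU_p = 7/p, MU_s = 5.
MRS = 7/p ÷ 5.
MRS depends only on p: 1.4/p = 7/90 ⇒ p = 1.4/(7/90) = 18.

p = 18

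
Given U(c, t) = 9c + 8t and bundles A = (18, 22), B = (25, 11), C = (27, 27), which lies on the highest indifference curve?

Evaluate utility at each bundle:
U(A) = 338.
U(B) = 313.
U(C) = 459.
Highest utility is C, so C ≻ A ≻ B.

Bundle C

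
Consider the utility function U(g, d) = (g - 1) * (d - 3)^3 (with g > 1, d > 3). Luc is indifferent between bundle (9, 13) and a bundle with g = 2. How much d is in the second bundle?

d = 23

U(9, 13) = 8000.
Set U(2, d) = 8000 and solve.
With g = 2: (2 − 1) = 1, so (d − 3)^3 = 8000/1 = 8000.
Taking the cube root (with d > 3): d − 3 = 20, so d = 23.
Check: U(2, 23) = 8000.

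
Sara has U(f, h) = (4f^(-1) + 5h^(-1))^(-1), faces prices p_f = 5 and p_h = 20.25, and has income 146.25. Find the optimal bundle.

For CES with ρ = -1, MRS = (4/5)·(h/f)^2.
Tangency: set MRS = p_f/p_h = 5/20.25 = 20/81.
So (h/f)^2 = 25/81; taking the square root, h/f = 5/9, i.e. h = (5/9)·f.
Substitute into the budget 5·f + 20.25·h = 146.25: 16.25·f = 146.25, so f* = 9 and h* = (5/9)·9 = 5.

f* = 9, h* = 5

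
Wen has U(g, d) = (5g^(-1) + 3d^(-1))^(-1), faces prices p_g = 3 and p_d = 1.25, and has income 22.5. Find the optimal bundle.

g* = 5, d* = 6

For CES with ρ = -1, MRS = (5/3)·(d/g)^2.
Tangency: set MRS = p_g/p_d = 3/1.25 = 2.4.
So (d/g)^2 = 36/25; taking the square root, d/g = 1.2, i.e. d = 1.2·g.
Substitute into the budget 3·g + 1.25·d = 22.5: 4.5·g = 22.5, so g* = 5 and d* = 1.2·5 = 6.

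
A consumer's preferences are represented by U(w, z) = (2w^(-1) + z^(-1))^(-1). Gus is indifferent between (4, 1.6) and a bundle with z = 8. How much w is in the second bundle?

U depends on (w, z) only through S = 2w^(-1) + z^(-1), so equal utility means equal S. At (4, 1.6): S = 1.125.
With z = 8: 8^(-1) = 0.125, so 2w^(-1) = 1.125 − 0.125 = 1, i.e. w^(-1) = 0.5.
Hence w = 1/0.5 = 2.
Check: U(2, 8) = 0.8889.

w = 2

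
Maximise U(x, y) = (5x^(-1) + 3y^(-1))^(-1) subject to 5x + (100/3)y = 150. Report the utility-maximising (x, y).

For CES with ρ = -1, MRS = (5/3)·(y/x)^2.
Tangency: set MRS = p_x/p_y = 5/(100/3) = 0.15.
So (y/x)^2 = 9/100; taking the square root, y/x = 0.3, i.e. y = 0.3·x.
Substitute into the budget 5·x + (100/3)·y = 150: 15·x = 150, so x* = 10 and y* = 0.3·10 = 3.

x* = 10, y* = 3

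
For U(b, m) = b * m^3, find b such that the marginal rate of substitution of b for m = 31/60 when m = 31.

MU_b = m^3 and MU_m = 3·b·m^2.
MRS = MU_b/MU_m = (1/3)·m/b.
Substitute m = 31: MRS = (31/3)/b. Setting (31/3)/b = 31/60 gives b = (31/3)/(31/60) = 20.

b = 20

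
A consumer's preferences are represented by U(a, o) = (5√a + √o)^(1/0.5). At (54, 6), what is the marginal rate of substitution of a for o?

MRS = 5/3

For CES with ρ = 0.5, MRS = (5/1)·√(o/a).
At (54, 6): MRS = 5/3.
The indifference curve has slope −5/3 at this bundle.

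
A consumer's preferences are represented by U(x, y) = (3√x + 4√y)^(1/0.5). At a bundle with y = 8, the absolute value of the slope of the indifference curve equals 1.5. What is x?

x = 2

For CES with ρ = 0.5, MRS = (3/4)·√(y/x).
Setting (3/4)·√(8/x) = 1.5 gives √(8/x) = 2, so 8/x = 4 and x = 2.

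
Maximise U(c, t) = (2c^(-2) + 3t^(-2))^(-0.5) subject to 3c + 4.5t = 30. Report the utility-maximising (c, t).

For CES with ρ = -2, MRS = (2/3)·(t/c)^3.
Tangency: set MRS = p_c/p_t = 3/4.5 = 2/3.
So (t/c)^3 = 1; taking the cube root, t/c = 1, i.e. t = c.
Substitute into the budget 3·c + 4.5·t = 30: 7.5·c = 30, so c* = 4 and t* = 4.

c* = 4, t* = 4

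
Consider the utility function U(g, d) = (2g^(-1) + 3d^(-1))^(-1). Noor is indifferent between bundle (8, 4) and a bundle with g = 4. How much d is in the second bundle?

U depends on (g, d) only through S = 2g^(-1) + 3d^(-1), so equal utility means equal S. At (8, 4): S = 1.
With g = 4: 2·4^(-1) = 0.5, so 3d^(-1) = 1 − 0.5 = 0.5, i.e. d^(-1) = 1/6.
Hence d = 1/(1/6) = 6.
Check: U(4, 6) = 1.

d = 6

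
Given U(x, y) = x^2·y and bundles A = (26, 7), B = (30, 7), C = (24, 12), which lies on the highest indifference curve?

Bundle C

Evaluate utility at each bundle:
U(A) = 4732.
U(B) = 6300.
U(C) = 6912.
Highest utility is C, so C ≻ B ≻ A.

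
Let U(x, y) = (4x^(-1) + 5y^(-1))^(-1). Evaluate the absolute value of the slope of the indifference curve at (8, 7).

For CES with ρ = -1, MRS = (4/5)·(y/x)^2.
At (8, 7): MRS = 49/80.
So at (8, 7) the consumer would give up 49/80 units of y for one more unit of x.

MRS = 49/80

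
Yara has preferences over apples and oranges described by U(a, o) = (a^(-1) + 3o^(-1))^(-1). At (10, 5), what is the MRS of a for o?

MRS = 1/12

For CES with ρ = -1, MRS = (1/3)·(o/a)^2.
At (10, 5): MRS = 1/12.
The indifference curve has slope −1/12 at this bundle.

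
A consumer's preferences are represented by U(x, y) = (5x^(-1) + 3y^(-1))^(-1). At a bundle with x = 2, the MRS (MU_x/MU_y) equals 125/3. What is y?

y = 10

For CES with ρ = -1, MRS = (5/3)·(y/x)^2.
Setting (5/3)·(y/2)^2 = 125/3 gives (y/2)^2 = 25, so y/2 = 5 and y = 10.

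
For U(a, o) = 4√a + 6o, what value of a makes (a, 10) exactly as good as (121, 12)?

a = 196

U(121, 12) = 116.
Set U(a, 10) = 116 and solve.
With o = 10: 4√a = 116 − 6·10 = 56, so √a = 14 and a = 196.
Check: U(196, 10) = 116.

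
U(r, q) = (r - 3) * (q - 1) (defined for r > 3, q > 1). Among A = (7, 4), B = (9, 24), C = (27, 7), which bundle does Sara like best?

Evaluate utility at each bundle:
U(A) = 12.
U(B) = 138.
U(C) = 144.
Highest utility is C, so C ≻ B ≻ A.

Bundle C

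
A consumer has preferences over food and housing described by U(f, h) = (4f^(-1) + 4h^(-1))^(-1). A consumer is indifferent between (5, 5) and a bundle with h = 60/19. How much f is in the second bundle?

U depends on (f, h) only through S = 4f^(-1) + 4h^(-1), so equal utility means equal S. At (5, 5): S = 1.6.
With h = 60/19: 4·(60/19)^(-1) = 19/15, so 4f^(-1) = 1.6 − 19/15 = 1/3, i.e. f^(-1) = 1/12.
Hence f = 1/(1/12) = 12.
Check: U(12, 60/19) = 0.625.

f = 12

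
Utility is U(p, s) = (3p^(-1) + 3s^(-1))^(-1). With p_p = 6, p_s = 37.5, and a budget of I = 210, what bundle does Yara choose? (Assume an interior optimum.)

For CES with ρ = -1, MRS = (s/p)^2.
Tangency: set MRS = p_p/p_s = 6/37.5 = 4/25.
So (s/p)^2 = 4/25; taking the square root, s/p = 0.4, i.e. s = 0.4·p.
Substitute into the budget 6·p + 37.5·s = 210: 21·p = 210, so p* = 10 and s* = 0.4·10 = 4.

p* = 10, s* = 4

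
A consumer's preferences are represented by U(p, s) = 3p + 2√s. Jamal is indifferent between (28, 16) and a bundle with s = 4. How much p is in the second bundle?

p = 88/3

U(28, 16) = 92.
Set U(p, 4) = 92 and solve.
With s = 4: √4 = 2, so 3p = 92 − 2·2 = 88 and p = 88/3.
Check: U(88/3, 4) = 92.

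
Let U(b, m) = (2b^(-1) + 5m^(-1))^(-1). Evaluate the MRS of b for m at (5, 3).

For CES with ρ = -1, MRS = (2/5)·(m/b)^2.
At (5, 3): MRS = 18/125.
That is, one extra unit of b is worth 18/125 units of m at the margin.

MRS = 18/125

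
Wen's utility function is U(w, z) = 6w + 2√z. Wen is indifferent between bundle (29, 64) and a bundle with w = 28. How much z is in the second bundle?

U(29, 64) = 190.
Set U(28, z) = 190 and solve.
With w = 28: 2√z = 190 − 6·28 = 22, so √z = 11 and z = 121.
Check: U(28, 121) = 190.

z = 121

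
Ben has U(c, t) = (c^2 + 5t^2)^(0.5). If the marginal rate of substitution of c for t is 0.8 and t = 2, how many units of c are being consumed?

For CES with ρ = 2, MRS = (1/5)·(t/c)^(-1).
Setting (1/5)·(2/c)^(-1) = 0.8 gives (2/c)^(-1) = 4, so 2/c = 0.25 and c = 8.

c = 8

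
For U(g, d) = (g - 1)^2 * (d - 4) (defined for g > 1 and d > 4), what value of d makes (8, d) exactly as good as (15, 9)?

d = 24

U(15, 9) = 980.
Set U(8, d) = 980 and solve.
With g = 8: (8 − 1)^2 = 49, so (d − 4) = 980/49 = 20.
So d = 4 + 20 = 24.
Check: U(8, 24) = 980.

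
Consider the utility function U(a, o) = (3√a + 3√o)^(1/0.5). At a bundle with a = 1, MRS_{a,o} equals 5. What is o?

o = 25

For CES with ρ = 0.5, MRS = √(o/a).
Setting √(o/1) = 5 gives o/1 = 25 and o = 25.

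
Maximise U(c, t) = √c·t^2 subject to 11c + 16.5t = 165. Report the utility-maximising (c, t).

MU_c = 0.5·c^(-0.5)·t^2 and MU_t = 2·√c·t.
MRS = MU_c/MU_t = (0.25)·t/c.
Tangency: set MRS = p_c/p_t = 11/16.5 = 2/3.
So (0.25)·t/c = 2/3, i.e. t = (8/3)·c.
Substitute into the budget 11·c + 16.5·t = 165: 55·c = 165, so c* = 3.
Then t* = (8/3)·3 = 8.

c* = 3, t* = 8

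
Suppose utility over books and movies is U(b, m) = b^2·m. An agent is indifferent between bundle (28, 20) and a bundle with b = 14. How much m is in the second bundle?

U(28, 20) = 15680.
Set U(14, m) = 15680 and solve.
With b = 14: 14^2 = 196, so m = 15680/196 = 80.
Check: U(14, 80) = 15680.

m = 80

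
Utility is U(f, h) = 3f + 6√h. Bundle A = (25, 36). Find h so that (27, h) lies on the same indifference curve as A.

U(25, 36) = 111.
Set U(27, h) = 111 and solve.
With f = 27: 6√h = 111 − 3·27 = 30, so √h = 5 and h = 25.
Check: U(27, 25) = 111.

h = 25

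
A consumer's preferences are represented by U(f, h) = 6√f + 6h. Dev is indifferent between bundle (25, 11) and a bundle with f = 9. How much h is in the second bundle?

U(25, 11) = 96.
Set U(9, h) = 96 and solve.
With f = 9: √9 = 3, so 6h = 96 − 6·3 = 78 and h = 13.
Check: U(9, 13) = 96.

h = 13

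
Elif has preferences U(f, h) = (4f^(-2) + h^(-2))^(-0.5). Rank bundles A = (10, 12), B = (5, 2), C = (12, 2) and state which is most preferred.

Evaluate utility at each bundle:
U(A) = 4.615.
U(B) = 1.562.
U(C) = 1.897.
Highest utility is A, so A ≻ C ≻ B.

Bundle A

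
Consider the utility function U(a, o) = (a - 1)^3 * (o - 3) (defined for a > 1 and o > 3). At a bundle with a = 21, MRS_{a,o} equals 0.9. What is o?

MU_a = 3·(a−1)^2·(o−3), MU_o = (a−1)^3.
MRS = (3/1)·(o−3)/(a−1).
Substitute a = 21: MRS = (o − 3)/(20/3). Setting this equal to 0.9 gives o − 3 = 0.9·(20/3) = 6, so o = 9.

o = 9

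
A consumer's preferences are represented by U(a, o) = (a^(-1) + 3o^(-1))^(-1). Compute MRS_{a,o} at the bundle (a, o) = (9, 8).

MRS = 64/243

For CES with ρ = -1, MRS = (1/3)·(o/a)^2.
At (9, 8): MRS = 64/243.
That is, one extra unit of a is worth 64/243 units of o at the margin.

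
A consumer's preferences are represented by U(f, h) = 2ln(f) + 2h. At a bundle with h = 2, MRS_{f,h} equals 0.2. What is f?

f = 5

MU_f = 2/f, MU_h = 2.
MRS = 2/f ÷ 2.
MRS depends only on f: 1/f = 0.2 ⇒ f = 1/0.2 = 5.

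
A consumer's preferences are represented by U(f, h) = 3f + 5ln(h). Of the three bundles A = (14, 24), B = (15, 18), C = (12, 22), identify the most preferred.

Bundle B

Evaluate utility at each bundle:
U(A) = 57.890.
U(B) = 59.452.
U(C) = 51.455.
Highest utility is B, so B ≻ A ≻ C.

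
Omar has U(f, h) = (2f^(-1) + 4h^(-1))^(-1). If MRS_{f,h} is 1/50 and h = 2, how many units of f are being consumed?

For CES with ρ = -1, MRS = (2/4)·(h/f)^2.
Setting (2/4)·(2/f)^2 = 1/50 gives (2/f)^2 = 1/25, so 2/f = 0.2 and f = 10.

f = 10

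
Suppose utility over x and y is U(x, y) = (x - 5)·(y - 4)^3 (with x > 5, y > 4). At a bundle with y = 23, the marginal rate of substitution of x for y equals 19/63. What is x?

MU_x = (y−4)^3, MU_y = 3·(x−5)·(y−4)^2.
MRS = (1/3)·(y−4)/(x−5).
Substitute y = 23: MRS = (19/3)/(x − 5). Setting this equal to 19/63 gives x − 5 = (19/3)/(19/63) = 21, so x = 26.

x = 26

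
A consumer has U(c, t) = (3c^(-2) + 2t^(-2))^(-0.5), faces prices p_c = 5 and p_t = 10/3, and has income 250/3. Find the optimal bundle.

c* = 10, t* = 10

For CES with ρ = -2, MRS = (3/2)·(t/c)^3.
Tangency: set MRS = p_c/p_t = 5/(10/3) = 1.5.
So (t/c)^3 = 1; taking the cube root, t/c = 1, i.e. t = c.
Substitute into the budget 5·c + (10/3)·t = 250/3: (25/3)·c = 250/3, so c* = 10 and t* = 10.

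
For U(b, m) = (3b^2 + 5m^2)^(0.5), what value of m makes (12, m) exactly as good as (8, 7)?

U depends on (b, m) only through S = 3b^2 + 5m^2, so equal utility means equal S. At (8, 7): S = 437.
With b = 12: 3·12^2 = 432, so 5m^2 = 437 − 432 = 5, i.e. m^2 = 1.
Hence m = √1 = 1.
Check: U(12, 1) = 20.9045.

m = 1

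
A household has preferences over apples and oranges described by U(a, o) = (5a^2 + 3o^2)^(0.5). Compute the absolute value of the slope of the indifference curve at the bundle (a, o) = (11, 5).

For CES with ρ = 2, MRS = (5/3)·(o/a)^(-1).
At (11, 5): MRS = 11/3.
The indifference curve has slope −11/3 at this bundle.

MRS = 11/3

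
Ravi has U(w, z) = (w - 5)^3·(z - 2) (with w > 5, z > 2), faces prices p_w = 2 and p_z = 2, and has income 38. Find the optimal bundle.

w* = 14, z* = 5

MU_w = 3·(w−5)^2·(z−2), MU_z = (w−5)^3.
MRS = (3/1)·(z−2)/(w−5).
Tangency: set MRS = p_w/p_z = 2/2 = 1.
So (3/1)·(z − 2)/(w − 5) = 1, i.e. (z − 2) = (1/3)·(w − 5).
Rewrite the budget in excess-of-subsistence terms: 2·(w − 5) + 2·(z − 2) = 38 − 2·5 − 2·2 = 24.
Substituting, (8/3)·(w − 5) = 24, so w − 5 = 9 and w* = 14.
Then z − 2 = (1/3)·9 = 3, so z* = 5.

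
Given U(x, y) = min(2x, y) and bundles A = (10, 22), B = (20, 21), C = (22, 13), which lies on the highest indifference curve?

Evaluate utility at each bundle:
U(A) = 20.
U(B) = 21.
U(C) = 13.
Highest utility is B, so B ≻ A ≻ C.

Bundle B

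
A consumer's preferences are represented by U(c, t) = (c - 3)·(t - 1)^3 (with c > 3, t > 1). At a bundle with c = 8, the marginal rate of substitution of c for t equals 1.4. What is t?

MU_c = (t−1)^3, MU_t = 3·(c−3)·(t−1)^2.
MRS = (1/3)·(t−1)/(c−3).
Substitute c = 8: MRS = (t − 1)/15. Setting this equal to 1.4 gives t − 1 = 1.4·15 = 21, so t = 22.

t = 22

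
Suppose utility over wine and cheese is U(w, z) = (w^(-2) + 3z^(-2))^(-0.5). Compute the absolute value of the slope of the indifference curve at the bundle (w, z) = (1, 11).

MRS = 1331/3

For CES with ρ = -2, MRS = (1/3)·(z/w)^3.
At (1, 11): MRS = 1331/3.
That is, one extra unit of w is worth 1331/3 units of z at the margin.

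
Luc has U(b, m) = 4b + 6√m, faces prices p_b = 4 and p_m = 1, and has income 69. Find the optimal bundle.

b* = 15, m* = 9

MU_b = 4, MU_m = 6/(2√m).
MRS = 4 ÷ (6/(2√m)).
Tangency: set MRS = p_b/p_m = 4/1 = 4.
MRS depends only on m: (4/3)·√m = 4 ⇒ √m = 4/(4/3) = 3 ⇒ m* = 9.
From the budget, 4·b = 69 − 1·9 = 60, so b* = 15.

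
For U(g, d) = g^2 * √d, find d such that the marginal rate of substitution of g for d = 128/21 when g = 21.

MU_g = 2·g·√d and MU_d = 0.5·g^2·d^(-0.5).
MRS = MU_g/MU_d = (4)·d/g.
Substitute g = 21: MRS = d/5.25. Setting d/5.25 = 128/21 gives d = (128/21)·5.25 = 32.

d = 32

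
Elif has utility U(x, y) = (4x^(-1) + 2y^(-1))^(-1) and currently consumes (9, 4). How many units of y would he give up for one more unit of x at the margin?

MRS = 32/81

For CES with ρ = -1, MRS = (4/2)·(y/x)^2.
At (9, 4): MRS = 32/81.
The indifference curve has slope −32/81 at this bundle.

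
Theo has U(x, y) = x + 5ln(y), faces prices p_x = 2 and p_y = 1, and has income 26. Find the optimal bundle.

x* = 8, y* = 10

MU_x = 1, MU_y = 5/y.
MRS = 1 ÷ (5/y).
Tangency: set MRS = p_x/p_y = 2/1 = 2.
MRS depends only on y: 0.2·y = 2 ⇒ y* = 2/0.2 = 10.
From the budget, 2·x = 26 − 1·10 = 16, so x* = 8.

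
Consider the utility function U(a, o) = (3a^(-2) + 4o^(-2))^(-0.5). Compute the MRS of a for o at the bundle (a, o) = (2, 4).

For CES with ρ = -2, MRS = (3/4)·(o/a)^3.
At (2, 4): MRS = 6.
So at (2, 4) the consumer would give up 6 units of o for one more unit of a.

MRS = 6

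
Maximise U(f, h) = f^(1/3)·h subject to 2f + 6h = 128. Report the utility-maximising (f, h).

MU_f = 1/3·f^(-2/3)·h and MU_h = f^(1/3).
MRS = MU_f/MU_h = (1/3)·h/f.
Tangency: set MRS = p_f/p_h = 2/6 = 1/3.
So (1/3)·h/f = 1/3, i.e. h = f.
Substitute into the budget 2·f + 6·h = 128: 8·f = 128, so f* = 16.
Then h* = 16.

f* = 16, h* = 16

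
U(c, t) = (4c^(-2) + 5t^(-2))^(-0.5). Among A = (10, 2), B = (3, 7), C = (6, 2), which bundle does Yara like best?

Bundle B

Evaluate utility at each bundle:
U(A) = 0.880.
U(B) = 1.353.
U(C) = 0.857.
Highest utility is B, so B ≻ A ≻ C.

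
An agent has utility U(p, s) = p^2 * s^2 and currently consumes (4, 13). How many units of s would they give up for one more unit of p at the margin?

MRS = 3.25

MU_p = 2·p·s^2 and MU_s = 2·p^2·s.
MRS = MU_p/MU_s = s/p.
At (4, 13): MRS = 3.25.
The indifference curve has slope −3.25 at this bundle.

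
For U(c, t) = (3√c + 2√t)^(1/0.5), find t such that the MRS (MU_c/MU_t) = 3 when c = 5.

For CES with ρ = 0.5, MRS = (3/2)·√(t/c).
Setting (3/2)·√(t/5) = 3 gives √(t/5) = 2, so t/5 = 4 and t = 20.

t = 20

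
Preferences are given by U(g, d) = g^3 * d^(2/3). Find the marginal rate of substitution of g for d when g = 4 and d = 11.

MU_g = 3·g^2·d^(2/3) and MU_d = 2/3·g^3·d^(-1/3).
MRS = MU_g/MU_d = (4.5)·d/g.
At (4, 11): MRS = 12.375.
The indifference curve has slope −12.375 at this bundle.

MRS = 12.375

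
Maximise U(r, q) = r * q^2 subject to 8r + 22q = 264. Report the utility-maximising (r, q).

r* = 11, q* = 8

MU_r = q^2 and MU_q = 2·r·q.
MRS = MU_r/MU_q = (1/2)·q/r.
Tangency: set MRS = p_r/p_q = 8/22 = 4/11.
So (1/2)·q/r = 4/11, i.e. q = (8/11)·r.
Substitute into the budget 8·r + 22·q = 264: 24·r = 264, so r* = 11.
Then q* = (8/11)·11 = 8.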